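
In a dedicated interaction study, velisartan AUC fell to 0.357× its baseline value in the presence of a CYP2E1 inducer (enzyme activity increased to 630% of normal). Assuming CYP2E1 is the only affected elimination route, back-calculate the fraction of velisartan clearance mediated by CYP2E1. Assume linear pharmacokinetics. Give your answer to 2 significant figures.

0.34

CL'/CL = 1 / 0.357 = 2.801
6.3·fm + (1 − fm) = 2.801
fm = (2.801 − 1) / (6.3 − 1) = 0.34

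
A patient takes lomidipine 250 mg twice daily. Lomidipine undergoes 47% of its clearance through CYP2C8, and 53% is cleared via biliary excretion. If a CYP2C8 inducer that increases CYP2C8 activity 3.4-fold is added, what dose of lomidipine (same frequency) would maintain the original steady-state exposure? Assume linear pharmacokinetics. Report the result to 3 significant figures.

532 mg

CYP2C8: 0.47 × 3.4 = 1.598
Other: 0.53 (unchanged)
New clearance relative to baseline: 1.598 + 0.53 = 2.128.
Css,avg = (dose rate)/CL, so holding Css fixed requires dose ∝ CL: 250 × 2.128 = 532 mg.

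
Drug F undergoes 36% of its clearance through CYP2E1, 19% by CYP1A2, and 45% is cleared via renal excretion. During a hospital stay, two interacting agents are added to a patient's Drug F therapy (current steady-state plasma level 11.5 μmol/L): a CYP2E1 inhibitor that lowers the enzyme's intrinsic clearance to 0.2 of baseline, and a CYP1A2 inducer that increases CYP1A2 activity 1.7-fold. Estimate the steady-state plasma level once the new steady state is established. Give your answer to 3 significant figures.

13.6 μmol/L

The CYP2E1 pathway (36% of clearance) drops to 0.2× activity: 0.36 × 0.2 = 0.072.
The CYP1A2 pathway (19% of clearance) increases to 1.7× activity: 0.19 × 1.7 = 0.323.
Non-CYP routes (45%) are unchanged.
CL_new/CL_old = 0.072 + 0.323 + 0.45 = 0.845.
New steady-state plasma level = 11.5 / 0.845 = 13.6 μmol/L (concentration scales inversely with clearance).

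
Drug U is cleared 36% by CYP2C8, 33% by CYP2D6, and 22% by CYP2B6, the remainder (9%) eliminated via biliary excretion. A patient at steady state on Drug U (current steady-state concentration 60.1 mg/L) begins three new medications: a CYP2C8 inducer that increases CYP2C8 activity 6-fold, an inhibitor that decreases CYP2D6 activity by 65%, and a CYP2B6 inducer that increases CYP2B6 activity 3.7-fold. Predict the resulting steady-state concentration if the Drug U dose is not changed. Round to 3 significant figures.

18.9 mg/L

The CYP2C8 pathway (36% of clearance) increases to 6× activity: 0.36 × 6 = 2.16.
The CYP2D6 pathway (33% of clearance) is reduced to 0.35× activity: 0.33 × 0.35 = 0.1155.
The CYP2B6 pathway (22% of clearance) increases to 3.7× activity: 0.22 × 3.7 = 0.814.
The remaining 9% of clearance is unaffected.
New clearance relative to baseline: 2.16 + 0.1155 + 0.814 + 0.09 = 3.1795.
New steady-state concentration = 60.1 / 3.1795 = 18.9 mg/L (concentration scales inversely with clearance).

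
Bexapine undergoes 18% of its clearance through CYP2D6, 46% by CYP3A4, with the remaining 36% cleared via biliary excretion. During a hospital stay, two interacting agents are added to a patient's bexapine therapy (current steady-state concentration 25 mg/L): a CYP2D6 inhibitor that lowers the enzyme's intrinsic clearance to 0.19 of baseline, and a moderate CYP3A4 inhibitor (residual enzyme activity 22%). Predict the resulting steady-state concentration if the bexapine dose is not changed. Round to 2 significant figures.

CYP2D6: 0.18 × 0.19 = 0.0342
CYP3A4: 0.46 × 0.22 = 0.1012
Other: 0.36 (unchanged)
New clearance relative to baseline: 0.0342 + 0.1012 + 0.36 = 0.4954.
Dividing the baseline by the relative clearance: 25 / 0.4954 = 50 mg/L.

50 mg/L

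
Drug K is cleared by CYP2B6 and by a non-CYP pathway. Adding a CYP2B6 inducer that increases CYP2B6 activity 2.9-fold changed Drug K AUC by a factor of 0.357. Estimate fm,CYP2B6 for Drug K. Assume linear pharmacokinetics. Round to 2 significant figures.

Let fm be the CYP2B6 fraction. New clearance relative to baseline = fm × 2.9 + (1 − fm).
AUC ratio = 1 / (new CL fraction), so new CL fraction = 1 / 0.357 = 2.801.
fm × 2.9 + 1 − fm = 2.801  ⇒  fm × (2.9 − 1) = 1.801  ⇒  fm = 0.95.

0.95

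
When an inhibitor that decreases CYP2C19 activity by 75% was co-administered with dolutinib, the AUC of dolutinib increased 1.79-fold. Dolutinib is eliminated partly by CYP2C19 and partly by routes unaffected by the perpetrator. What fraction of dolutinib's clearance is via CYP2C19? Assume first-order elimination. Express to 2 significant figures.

0.59

CL'/CL = 1 / 1.79 = 0.5587
0.25·fm + (1 − fm) = 0.5587
fm = (0.5587 − 1) / (0.25 − 1) = 0.59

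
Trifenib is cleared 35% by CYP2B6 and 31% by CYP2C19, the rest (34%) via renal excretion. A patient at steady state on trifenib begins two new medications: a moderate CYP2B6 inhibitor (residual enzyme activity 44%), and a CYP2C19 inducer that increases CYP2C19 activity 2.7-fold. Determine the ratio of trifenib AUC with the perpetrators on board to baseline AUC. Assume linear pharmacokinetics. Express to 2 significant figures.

CYP2B6: 0.35 × 0.44 = 0.154
CYP2C19: 0.31 × 2.7 = 0.837
Other: 0.34 (unchanged)
New clearance relative to baseline: 0.154 + 0.837 + 0.34 = 1.331.
Net AUC ratio = 1 / 1.331 = 0.75.

0.75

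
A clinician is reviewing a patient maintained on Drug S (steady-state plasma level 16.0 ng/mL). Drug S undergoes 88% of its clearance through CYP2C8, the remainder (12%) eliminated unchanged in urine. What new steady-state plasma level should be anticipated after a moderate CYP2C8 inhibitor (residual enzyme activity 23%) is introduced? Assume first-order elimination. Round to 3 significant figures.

49.6 ng/mL

CYP2C8: 0.88 × 0.23 = 0.2024
Other: 0.12 (unchanged)
New clearance relative to baseline: 0.2024 + 0.12 = 0.3224.
With dosing unchanged, steady-state plasma level scales as 1/CL: 16.0 / 0.3224 = 49.6 ng/mL.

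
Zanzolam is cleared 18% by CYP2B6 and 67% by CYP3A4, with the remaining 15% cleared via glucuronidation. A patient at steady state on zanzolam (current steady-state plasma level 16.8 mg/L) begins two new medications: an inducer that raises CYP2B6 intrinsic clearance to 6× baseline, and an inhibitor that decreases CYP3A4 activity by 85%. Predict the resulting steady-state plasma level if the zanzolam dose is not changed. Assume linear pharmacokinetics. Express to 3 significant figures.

CYP2B6: 0.18 × 6 = 1.08
CYP3A4: 0.67 × 0.15 = 0.1005
Other: 0.15 (unchanged)
New clearance relative to baseline: 1.08 + 0.1005 + 0.15 = 1.3305.
Steady-state plasma level ∝ 1/CL: new value = 16.8 / 1.3305 = 12.6 mg/L.

12.6 mg/L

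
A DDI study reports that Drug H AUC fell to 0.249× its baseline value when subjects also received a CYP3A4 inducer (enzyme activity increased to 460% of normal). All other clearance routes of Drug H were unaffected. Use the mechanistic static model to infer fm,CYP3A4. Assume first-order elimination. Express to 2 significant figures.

Let fm be the CYP3A4 fraction. New clearance relative to baseline = fm × 4.6 + (1 − fm).
AUC ratio = 1 / (new CL fraction), so new CL fraction = 1 / 0.249 = 4.016.
fm × 4.6 + 1 − fm = 4.016  ⇒  fm × (4.6 − 1) = 3.016  ⇒  fm = 0.84.

0.84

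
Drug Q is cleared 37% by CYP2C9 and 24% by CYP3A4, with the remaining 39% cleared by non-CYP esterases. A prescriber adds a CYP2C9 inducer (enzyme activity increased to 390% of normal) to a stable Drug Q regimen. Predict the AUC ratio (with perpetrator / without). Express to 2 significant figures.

CYP2C9: 0.37 × 3.9 = 1.443
CYP3A4: 0.24 (unchanged)
Other: 0.39 (unchanged)
CL_new/CL_old = 1.443 + 0.24 + 0.39 = 2.073.
AUC is inversely proportional to clearance, so the fold-change is 1 / 2.073 = 0.48.

0.48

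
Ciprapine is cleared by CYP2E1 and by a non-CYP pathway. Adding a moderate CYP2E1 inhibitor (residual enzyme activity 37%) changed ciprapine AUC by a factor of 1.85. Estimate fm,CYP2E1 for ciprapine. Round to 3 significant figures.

0.729

Call the CYP2E1 fraction fm. After the interaction, CL_new/CL_old = fm × 0.37 + (1 − fm).
AUC ratio = 1 / (new CL fraction), so new CL fraction = 1 / 1.85 = 0.5405.
fm × 0.37 + 1 − fm = 0.5405  ⇒  fm × (0.37 − 1) = −0.4595  ⇒  fm = 0.729.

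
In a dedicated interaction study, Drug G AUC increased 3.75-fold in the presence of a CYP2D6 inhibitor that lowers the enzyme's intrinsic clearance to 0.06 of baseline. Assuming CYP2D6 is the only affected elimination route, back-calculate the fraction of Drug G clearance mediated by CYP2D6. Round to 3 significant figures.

Write x for the fraction cleared via CYP2D6. The observed AUC change means clearance fell to 1/3.75 = 0.2667 of baseline.
Only the CYP2D6 route changed, so 0.2667 = x·0.06 + (1 − x), giving x = 0.780.

0.780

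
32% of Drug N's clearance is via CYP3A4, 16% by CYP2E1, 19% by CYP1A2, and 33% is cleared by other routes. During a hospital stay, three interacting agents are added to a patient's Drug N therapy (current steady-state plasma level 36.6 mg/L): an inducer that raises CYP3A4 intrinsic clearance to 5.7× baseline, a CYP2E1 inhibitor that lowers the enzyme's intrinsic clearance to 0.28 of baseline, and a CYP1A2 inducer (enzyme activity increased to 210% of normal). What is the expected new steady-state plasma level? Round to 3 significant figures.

CYP3A4: 0.32 × 5.7 = 1.824
CYP2E1: 0.16 × 0.28 = 0.0448
CYP1A2: 0.19 × 2.1 = 0.399
Other: 0.33 (unchanged)
Relative clearance = 1.824 + 0.0448 + 0.399 + 0.33 = 2.5978.
Dividing the baseline by the relative clearance: 36.6 / 2.5978 = 14.1 mg/L.

14.1 mg/L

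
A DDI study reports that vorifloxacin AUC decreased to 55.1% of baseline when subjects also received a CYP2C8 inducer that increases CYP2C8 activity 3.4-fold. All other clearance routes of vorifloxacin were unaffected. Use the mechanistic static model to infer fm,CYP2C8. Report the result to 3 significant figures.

Call the CYP2C8 fraction fm. After the interaction, CL_new/CL_old = fm × 3.4 + (1 − fm).
AUC ratio = 1 / (new CL fraction), so new CL fraction = 1 / 0.551 = 1.815.
fm × 3.4 + 1 − fm = 1.815  ⇒  fm × (3.4 − 1) = 0.8149  ⇒  fm = 0.340.

0.340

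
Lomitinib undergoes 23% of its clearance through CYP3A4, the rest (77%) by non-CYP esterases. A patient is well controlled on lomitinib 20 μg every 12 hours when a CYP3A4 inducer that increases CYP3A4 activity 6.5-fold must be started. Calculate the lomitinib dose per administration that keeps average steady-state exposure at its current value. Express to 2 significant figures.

The CYP3A4 pathway (23% of clearance) is boosted to 6.5× activity: 0.23 × 6.5 = 1.495.
Non-CYP routes (77%) are unchanged.
CL_new/CL_old = 1.495 + 0.77 = 2.265.
Exposure is unchanged when dose changes in proportion to clearance. New dose = 20 μg × 2.265 = 45 μg.

45 μg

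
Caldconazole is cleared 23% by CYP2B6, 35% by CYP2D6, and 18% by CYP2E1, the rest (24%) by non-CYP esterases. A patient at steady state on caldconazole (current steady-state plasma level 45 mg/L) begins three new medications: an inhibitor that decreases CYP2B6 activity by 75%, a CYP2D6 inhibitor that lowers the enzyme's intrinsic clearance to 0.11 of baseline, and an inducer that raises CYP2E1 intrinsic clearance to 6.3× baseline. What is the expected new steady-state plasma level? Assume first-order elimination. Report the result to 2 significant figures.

31 mg/L

The CYP2B6 pathway (23% of clearance) drops to 0.25× activity: 0.23 × 0.25 = 0.0575.
The CYP2D6 pathway (35% of clearance) is reduced to 0.11× activity: 0.35 × 0.11 = 0.0385.
The CYP2E1 pathway (18% of clearance) increases to 6.3× activity: 0.18 × 6.3 = 1.134.
Non-CYP routes (24%) are unchanged.
Relative clearance = 0.0575 + 0.0385 + 1.134 + 0.24 = 1.47.
New steady-state plasma level = 45 / 1.47 = 31 mg/L (concentration scales inversely with clearance).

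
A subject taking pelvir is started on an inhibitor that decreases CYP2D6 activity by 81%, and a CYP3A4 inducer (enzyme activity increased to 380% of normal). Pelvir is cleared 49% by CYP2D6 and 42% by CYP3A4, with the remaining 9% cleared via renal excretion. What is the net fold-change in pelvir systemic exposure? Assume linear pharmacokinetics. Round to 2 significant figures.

CYP2D6: 0.49 × 0.19 = 0.0931
CYP3A4: 0.42 × 3.8 = 1.596
Other: 0.09 (unchanged)
New clearance relative to baseline: 0.0931 + 1.596 + 0.09 = 1.7791.
Systemic exposure ∝ 1/CL: fold-change = 1 / 1.7791 = 0.56.

0.56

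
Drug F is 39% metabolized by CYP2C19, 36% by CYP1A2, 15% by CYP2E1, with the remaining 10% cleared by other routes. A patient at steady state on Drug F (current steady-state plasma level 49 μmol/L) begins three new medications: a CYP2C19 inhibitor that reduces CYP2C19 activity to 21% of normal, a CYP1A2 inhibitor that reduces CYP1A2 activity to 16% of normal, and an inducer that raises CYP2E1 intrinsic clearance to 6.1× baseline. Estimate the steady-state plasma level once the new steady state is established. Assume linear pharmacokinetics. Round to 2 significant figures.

42 μmol/L

CYP2C19: 0.39 × 0.21 = 0.0819
CYP1A2: 0.36 × 0.16 = 0.0576
CYP2E1: 0.15 × 6.1 = 0.915
Other: 0.1 (unchanged)
Relative clearance = 0.0819 + 0.0576 + 0.915 + 0.1 = 1.1545.
Dividing the baseline by the relative clearance: 49 / 1.1545 = 42 μmol/L.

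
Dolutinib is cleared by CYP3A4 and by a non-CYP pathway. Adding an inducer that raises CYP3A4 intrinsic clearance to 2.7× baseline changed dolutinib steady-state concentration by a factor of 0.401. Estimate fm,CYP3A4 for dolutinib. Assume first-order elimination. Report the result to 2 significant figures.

Let x = fm,CYP3A4. Because steady-state concentration ∝ 1/CL, relative clearance rose to 1/0.401 = 2.494.
Setting x·2.7 + (1 − x) = 2.494 and solving: x = (2.494 − 1)/(2.7 − 1) = 0.88.

0.88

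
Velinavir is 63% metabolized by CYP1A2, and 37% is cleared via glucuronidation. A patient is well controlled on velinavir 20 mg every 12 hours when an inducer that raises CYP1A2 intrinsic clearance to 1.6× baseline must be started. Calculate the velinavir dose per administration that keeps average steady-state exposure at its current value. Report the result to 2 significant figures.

28 mg

The CYP1A2 pathway (63% of clearance) rises to 1.6× activity: 0.63 × 1.6 = 1.008.
The remaining 37% of clearance is unaffected.
Relative clearance = 1.008 + 0.37 = 1.378.
To maintain the same steady-state level, dose must scale with clearance: new dose = 20 × 1.378 = 28 mg.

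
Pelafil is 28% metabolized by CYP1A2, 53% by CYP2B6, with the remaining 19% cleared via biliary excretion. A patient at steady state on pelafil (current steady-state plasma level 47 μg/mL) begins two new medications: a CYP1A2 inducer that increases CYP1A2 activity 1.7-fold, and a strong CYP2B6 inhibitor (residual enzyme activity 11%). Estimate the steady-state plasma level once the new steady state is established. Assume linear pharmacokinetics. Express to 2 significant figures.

65 μg/mL

The CYP1A2 pathway (28% of clearance) increases to 1.7× activity: 0.28 × 1.7 = 0.476.
The CYP2B6 pathway (53% of clearance) falls to 0.11× activity: 0.53 × 0.11 = 0.0583.
Non-CYP routes (19%) are unchanged.
CL_new/CL_old = 0.476 + 0.0583 + 0.19 = 0.7243.
Steady-state plasma level ∝ 1/CL: new value = 47 / 0.7243 = 65 μg/mL.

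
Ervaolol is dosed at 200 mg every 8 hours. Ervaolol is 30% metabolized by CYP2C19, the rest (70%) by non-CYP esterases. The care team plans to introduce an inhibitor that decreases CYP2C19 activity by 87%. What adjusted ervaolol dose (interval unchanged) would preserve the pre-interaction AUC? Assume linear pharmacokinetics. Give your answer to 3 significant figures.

148 mg

The CYP2C19 pathway (30% of clearance) is reduced to 0.13× activity: 0.3 × 0.13 = 0.039.
Non-CYP routes (70%) are unchanged.
Relative clearance = 0.039 + 0.7 = 0.739.
To maintain the same steady-state level, dose must scale with clearance: new dose = 200 × 0.739 = 148 mg.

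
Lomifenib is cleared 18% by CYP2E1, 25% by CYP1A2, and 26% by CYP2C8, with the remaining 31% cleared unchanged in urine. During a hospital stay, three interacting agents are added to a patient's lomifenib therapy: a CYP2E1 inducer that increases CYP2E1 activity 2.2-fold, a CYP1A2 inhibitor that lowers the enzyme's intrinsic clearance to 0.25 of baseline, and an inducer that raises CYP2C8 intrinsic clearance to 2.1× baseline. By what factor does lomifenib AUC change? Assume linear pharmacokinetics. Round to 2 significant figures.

0.76

CYP2E1: 0.18 × 2.2 = 0.396
CYP1A2: 0.25 × 0.25 = 0.0625
CYP2C8: 0.26 × 2.1 = 0.546
Other: 0.31 (unchanged)
Relative clearance = 0.396 + 0.0625 + 0.546 + 0.31 = 1.3145.
Net AUC ratio = 1 / 1.3145 = 0.76.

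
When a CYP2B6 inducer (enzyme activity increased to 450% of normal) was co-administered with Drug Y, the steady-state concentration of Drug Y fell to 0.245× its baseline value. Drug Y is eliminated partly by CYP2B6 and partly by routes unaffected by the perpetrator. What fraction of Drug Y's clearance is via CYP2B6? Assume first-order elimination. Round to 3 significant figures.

Let fm be the CYP2B6 fraction. New clearance relative to baseline = fm × 4.5 + (1 − fm).
Steady-state concentration ratio = 1 / (new CL fraction), so new CL fraction = 1 / 0.245 = 4.082.
fm × 4.5 + 1 − fm = 4.082  ⇒  fm × (4.5 − 1) = 3.082  ⇒  fm = 0.880.

0.880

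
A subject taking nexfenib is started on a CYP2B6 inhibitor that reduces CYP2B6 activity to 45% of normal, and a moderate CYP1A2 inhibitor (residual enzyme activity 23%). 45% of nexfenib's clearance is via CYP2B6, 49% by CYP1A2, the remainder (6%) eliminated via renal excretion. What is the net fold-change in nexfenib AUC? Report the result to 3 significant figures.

2.67

The CYP2B6 pathway (45% of clearance) is reduced to 0.45× activity: 0.45 × 0.45 = 0.2025.
The CYP1A2 pathway (49% of clearance) falls to 0.23× activity: 0.49 × 0.23 = 0.1127.
The remaining 6% of clearance is unaffected.
Relative clearance = 0.2025 + 0.1127 + 0.06 = 0.3752.
AUC ∝ 1/CL: fold-change = 1 / 0.3752 = 2.67.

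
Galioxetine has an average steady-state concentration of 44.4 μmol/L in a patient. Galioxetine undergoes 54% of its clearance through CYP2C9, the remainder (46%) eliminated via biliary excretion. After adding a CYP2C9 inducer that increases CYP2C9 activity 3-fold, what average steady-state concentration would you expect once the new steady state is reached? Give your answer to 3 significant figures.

21.3 μmol/L

The CYP2C9 pathway (54% of clearance) increases to 3× activity: 0.54 × 3 = 1.62.
Non-CYP routes (46%) are unchanged.
Relative clearance = 1.62 + 0.46 = 2.08.
Average steady-state concentration ∝ 1/CL, so new value = 44.4 / 2.08 = 21.3 μmol/L.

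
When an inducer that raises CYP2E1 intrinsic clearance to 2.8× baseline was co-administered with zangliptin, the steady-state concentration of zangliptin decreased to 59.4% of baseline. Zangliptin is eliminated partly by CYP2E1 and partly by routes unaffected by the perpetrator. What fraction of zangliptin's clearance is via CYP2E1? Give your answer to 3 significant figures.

Write x for the fraction cleared via CYP2E1. The observed steady-state concentration change means clearance rose to 1/0.594 = 1.684 of baseline.
Setting x·2.8 + (1 − x) = 1.684 and solving: x = (1.684 − 1)/(2.8 − 1) = 0.380.

0.380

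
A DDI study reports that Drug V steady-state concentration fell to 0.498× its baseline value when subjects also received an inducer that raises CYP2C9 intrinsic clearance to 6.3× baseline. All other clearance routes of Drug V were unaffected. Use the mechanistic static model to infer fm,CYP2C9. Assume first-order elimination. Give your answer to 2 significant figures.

Write x for the fraction cleared via CYP2C9. The observed steady-state concentration change means clearance rose to 1/0.498 = 2.008 of baseline.
Only the CYP2C9 route changed, so 2.008 = x·6.3 + (1 − x), giving x = 0.19.

0.19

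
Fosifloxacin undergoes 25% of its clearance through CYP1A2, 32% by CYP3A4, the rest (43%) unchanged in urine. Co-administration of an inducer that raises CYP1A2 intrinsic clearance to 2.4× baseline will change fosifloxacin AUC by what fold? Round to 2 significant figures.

0.74

The CYP1A2 pathway (25% of clearance) is boosted to 2.4× activity: 0.25 × 2.4 = 0.6.
CYP3A4 (32%) and the residual 43% are unaffected.
Relative clearance = 0.6 + 0.32 + 0.43 = 1.35.
AUC is inversely proportional to clearance, so the fold-change is 1 / 1.35 = 0.74.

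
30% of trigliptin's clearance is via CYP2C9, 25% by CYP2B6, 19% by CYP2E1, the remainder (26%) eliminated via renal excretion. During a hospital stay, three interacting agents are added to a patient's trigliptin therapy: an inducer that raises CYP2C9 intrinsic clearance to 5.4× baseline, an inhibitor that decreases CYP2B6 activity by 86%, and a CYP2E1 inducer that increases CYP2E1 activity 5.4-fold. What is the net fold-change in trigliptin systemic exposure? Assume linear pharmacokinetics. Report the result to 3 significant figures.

0.340

CYP2C9: 0.3 × 5.4 = 1.62
CYP2B6: 0.25 × 0.14 = 0.035
CYP2E1: 0.19 × 5.4 = 1.026
Other: 0.26 (unchanged)
New clearance relative to baseline: 1.62 + 0.035 + 1.026 + 0.26 = 2.941.
Systemic exposure ∝ 1/CL: fold-change = 1 / 2.941 = 0.340.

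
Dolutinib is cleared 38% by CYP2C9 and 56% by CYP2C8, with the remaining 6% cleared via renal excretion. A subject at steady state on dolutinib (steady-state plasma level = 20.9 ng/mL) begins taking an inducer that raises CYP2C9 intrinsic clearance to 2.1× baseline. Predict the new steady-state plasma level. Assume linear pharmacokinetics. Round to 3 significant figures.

The CYP2C9 pathway (38% of clearance) is boosted to 2.1× activity: 0.38 × 2.1 = 0.798.
CYP2C8 (56%) and the residual 6% are unaffected.
New clearance relative to baseline: 0.798 + 0.56 + 0.06 = 1.418.
With dosing unchanged, steady-state plasma level scales as 1/CL: 20.9 / 1.418 = 14.7 ng/mL.

14.7 ng/mL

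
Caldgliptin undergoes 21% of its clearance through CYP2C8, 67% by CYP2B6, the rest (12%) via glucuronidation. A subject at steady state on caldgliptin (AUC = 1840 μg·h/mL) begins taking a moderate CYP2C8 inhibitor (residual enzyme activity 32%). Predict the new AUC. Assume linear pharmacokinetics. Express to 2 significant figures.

2.1 × 10³ μg·h/mL

CYP2C8: 0.21 × 0.32 = 0.0672
CYP2B6: 0.67 (unchanged)
Other: 0.12 (unchanged)
CL_new/CL_old = 0.0672 + 0.67 + 0.12 = 0.8572.
With dosing unchanged, AUC scales as 1/CL: 1840 / 0.8572 = 2.1 × 10³ μg·h/mL.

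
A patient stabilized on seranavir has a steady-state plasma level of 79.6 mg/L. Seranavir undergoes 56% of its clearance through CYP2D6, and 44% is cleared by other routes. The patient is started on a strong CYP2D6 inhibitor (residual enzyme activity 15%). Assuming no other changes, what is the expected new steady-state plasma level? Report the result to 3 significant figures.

152 mg/L

The CYP2D6 pathway (56% of clearance) drops to 0.15× activity: 0.56 × 0.15 = 0.084.
The remaining 44% of clearance is unaffected.
Relative clearance = 0.084 + 0.44 = 0.524.
With dosing unchanged, steady-state plasma level scales as 1/CL: 79.6 / 0.524 = 152 mg/L.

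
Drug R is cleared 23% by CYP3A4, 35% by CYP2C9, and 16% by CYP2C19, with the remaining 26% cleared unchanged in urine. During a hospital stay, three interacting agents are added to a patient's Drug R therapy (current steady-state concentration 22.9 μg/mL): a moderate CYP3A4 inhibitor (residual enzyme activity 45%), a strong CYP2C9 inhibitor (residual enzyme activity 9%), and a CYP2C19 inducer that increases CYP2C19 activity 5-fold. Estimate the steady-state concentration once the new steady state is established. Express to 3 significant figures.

19.2 μg/mL

The CYP3A4 pathway (23% of clearance) is reduced to 0.45× activity: 0.23 × 0.45 = 0.1035.
The CYP2C9 pathway (35% of clearance) drops to 0.09× activity: 0.35 × 0.09 = 0.0315.
The CYP2C19 pathway (16% of clearance) rises to 5× activity: 0.16 × 5 = 0.8.
The remaining 26% of clearance is unaffected.
New clearance relative to baseline: 0.1035 + 0.0315 + 0.8 + 0.26 = 1.195.
New steady-state concentration = 22.9 / 1.195 = 19.2 μg/mL (concentration scales inversely with clearance).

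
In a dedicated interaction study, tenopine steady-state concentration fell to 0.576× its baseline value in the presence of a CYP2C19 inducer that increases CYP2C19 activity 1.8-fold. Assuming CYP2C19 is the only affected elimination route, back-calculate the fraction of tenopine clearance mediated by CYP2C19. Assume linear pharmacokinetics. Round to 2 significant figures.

Let fm be the CYP2C19 fraction. New clearance relative to baseline = fm × 1.8 + (1 − fm).
Steady-state concentration ratio = 1 / (new CL fraction), so new CL fraction = 1 / 0.576 = 1.736.
fm × 1.8 + 1 − fm = 1.736  ⇒  fm × (1.8 − 1) = 0.7361  ⇒  fm = 0.92.

0.92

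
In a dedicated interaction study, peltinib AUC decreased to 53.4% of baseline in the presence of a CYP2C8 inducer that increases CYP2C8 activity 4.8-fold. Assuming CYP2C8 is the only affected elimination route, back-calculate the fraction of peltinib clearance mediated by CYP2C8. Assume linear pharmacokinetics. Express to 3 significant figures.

Let x = fm,CYP2C8. Because AUC ∝ 1/CL, relative clearance rose to 1/0.534 = 1.873.
Only the CYP2C8 route changed, so 1.873 = x·4.8 + (1 − x), giving x = 0.230.

0.230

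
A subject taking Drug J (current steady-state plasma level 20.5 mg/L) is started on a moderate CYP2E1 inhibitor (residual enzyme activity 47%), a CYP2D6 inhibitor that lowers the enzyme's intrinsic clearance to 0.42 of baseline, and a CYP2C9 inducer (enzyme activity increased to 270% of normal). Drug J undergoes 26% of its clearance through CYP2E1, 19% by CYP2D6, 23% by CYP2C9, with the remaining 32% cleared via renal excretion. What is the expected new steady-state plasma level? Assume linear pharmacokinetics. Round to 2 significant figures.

18 mg/L

The CYP2E1 pathway (26% of clearance) is reduced to 0.47× activity: 0.26 × 0.47 = 0.1222.
The CYP2D6 pathway (19% of clearance) is reduced to 0.42× activity: 0.19 × 0.42 = 0.0798.
The CYP2C9 pathway (23% of clearance) rises to 2.7× activity: 0.23 × 2.7 = 0.621.
The remaining 32% of clearance is unaffected.
CL_new/CL_old = 0.1222 + 0.0798 + 0.621 + 0.32 = 1.143.
New steady-state plasma level = 20.5 / 1.143 = 18 mg/L (concentration scales inversely with clearance).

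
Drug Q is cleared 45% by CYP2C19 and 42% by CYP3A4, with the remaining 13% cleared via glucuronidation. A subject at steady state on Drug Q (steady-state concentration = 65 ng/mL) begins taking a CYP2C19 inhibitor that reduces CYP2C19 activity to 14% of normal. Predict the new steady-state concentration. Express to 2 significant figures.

The CYP2C19 pathway (45% of clearance) falls to 0.14× activity: 0.45 × 0.14 = 0.063.
CYP3A4 (42%) and the residual 13% are unaffected.
New clearance relative to baseline: 0.063 + 0.42 + 0.13 = 0.613.
New steady-state concentration = baseline ÷ relative clearance = 65 / 0.613 = 1.1 × 10² ng/mL.

1.1 × 10² ng/mL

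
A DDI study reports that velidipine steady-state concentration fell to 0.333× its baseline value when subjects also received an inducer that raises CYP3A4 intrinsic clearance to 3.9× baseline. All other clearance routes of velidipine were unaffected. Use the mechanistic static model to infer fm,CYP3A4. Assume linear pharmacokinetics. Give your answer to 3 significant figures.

0.691

Let fm be the CYP3A4 fraction. New clearance relative to baseline = fm × 3.9 + (1 − fm).
Steady-state concentration ratio = 1 / (new CL fraction), so new CL fraction = 1 / 0.333 = 3.003.
fm × 3.9 + 1 − fm = 3.003  ⇒  fm × (3.9 − 1) = 2.003  ⇒  fm = 0.691.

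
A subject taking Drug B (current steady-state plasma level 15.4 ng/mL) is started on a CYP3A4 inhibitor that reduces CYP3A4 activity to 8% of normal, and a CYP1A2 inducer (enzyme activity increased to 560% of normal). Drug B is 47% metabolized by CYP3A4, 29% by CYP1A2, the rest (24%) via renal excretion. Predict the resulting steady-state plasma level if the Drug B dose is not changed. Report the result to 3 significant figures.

8.10 ng/mL

The CYP3A4 pathway (47% of clearance) falls to 0.08× activity: 0.47 × 0.08 = 0.0376.
The CYP1A2 pathway (29% of clearance) rises to 5.6× activity: 0.29 × 5.6 = 1.624.
The remaining 24% of clearance is unaffected.
New clearance relative to baseline: 0.0376 + 1.624 + 0.24 = 1.9016.
New steady-state plasma level = 15.4 / 1.9016 = 8.10 ng/mL (concentration scales inversely with clearance).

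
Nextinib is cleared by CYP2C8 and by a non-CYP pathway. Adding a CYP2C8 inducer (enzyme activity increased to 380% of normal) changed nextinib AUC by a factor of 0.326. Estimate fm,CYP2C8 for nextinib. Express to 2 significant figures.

CL'/CL = 1 / 0.326 = 3.067
3.8·fm + (1 − fm) = 3.067
fm = (3.067 − 1) / (3.8 − 1) = 0.74

0.74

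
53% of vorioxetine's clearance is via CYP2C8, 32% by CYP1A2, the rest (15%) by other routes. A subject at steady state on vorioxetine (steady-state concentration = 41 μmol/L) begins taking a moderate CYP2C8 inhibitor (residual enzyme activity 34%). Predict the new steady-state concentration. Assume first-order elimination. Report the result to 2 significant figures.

The CYP2C8 pathway (53% of clearance) is reduced to 0.34× activity: 0.53 × 0.34 = 0.1802.
CYP1A2 (32%) and the residual 15% are unaffected.
CL_new/CL_old = 0.1802 + 0.32 + 0.15 = 0.6502.
With dosing unchanged, steady-state concentration scales as 1/CL: 41 / 0.6502 = 63 μmol/L.

63 μmol/L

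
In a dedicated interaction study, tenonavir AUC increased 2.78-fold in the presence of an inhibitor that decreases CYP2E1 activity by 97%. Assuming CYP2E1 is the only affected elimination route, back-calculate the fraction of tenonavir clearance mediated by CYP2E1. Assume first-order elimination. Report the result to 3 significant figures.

0.660

Write x for the fraction cleared via CYP2E1. The observed AUC change means clearance fell to 1/2.78 = 0.3597 of baseline.
Setting x·0.03 + (1 − x) = 0.3597 and solving: x = (0.3597 − 1)/(0.03 − 1) = 0.660.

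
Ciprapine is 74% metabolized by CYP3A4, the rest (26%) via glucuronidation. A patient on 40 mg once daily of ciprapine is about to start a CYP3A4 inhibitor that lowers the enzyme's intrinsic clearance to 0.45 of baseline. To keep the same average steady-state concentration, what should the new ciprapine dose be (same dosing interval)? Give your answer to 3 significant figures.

23.7 mg

The CYP3A4 pathway (74% of clearance) falls to 0.45× activity: 0.74 × 0.45 = 0.333.
Non-CYP routes (26%) are unchanged.
CL_new/CL_old = 0.333 + 0.26 = 0.593.
To maintain the same steady-state level, dose must scale with clearance: new dose = 40 × 0.593 = 23.7 mg.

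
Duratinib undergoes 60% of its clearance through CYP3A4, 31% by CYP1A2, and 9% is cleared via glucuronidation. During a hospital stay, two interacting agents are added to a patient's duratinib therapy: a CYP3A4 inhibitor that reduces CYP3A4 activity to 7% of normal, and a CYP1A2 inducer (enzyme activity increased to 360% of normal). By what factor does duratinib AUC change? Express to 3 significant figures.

CYP3A4: 0.6 × 0.07 = 0.042
CYP1A2: 0.31 × 3.6 = 1.116
Other: 0.09 (unchanged)
Relative clearance = 0.042 + 1.116 + 0.09 = 1.248.
Because AUC varies inversely with clearance, the combined effect is 1 / 1.248 = 0.801.

0.801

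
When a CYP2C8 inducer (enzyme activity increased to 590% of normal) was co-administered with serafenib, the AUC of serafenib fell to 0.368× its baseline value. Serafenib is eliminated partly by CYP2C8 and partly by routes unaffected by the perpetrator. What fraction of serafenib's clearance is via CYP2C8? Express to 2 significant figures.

0.35

CL'/CL = 1 / 0.368 = 2.717
5.9·fm + (1 − fm) = 2.717
fm = (2.717 − 1) / (5.9 − 1) = 0.35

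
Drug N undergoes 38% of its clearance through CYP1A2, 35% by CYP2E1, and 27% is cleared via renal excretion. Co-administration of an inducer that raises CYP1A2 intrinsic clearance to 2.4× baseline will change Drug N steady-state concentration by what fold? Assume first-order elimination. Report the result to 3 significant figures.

The CYP1A2 pathway (38% of clearance) is boosted to 2.4× activity: 0.38 × 2.4 = 0.912.
CYP2E1 (35%) and the residual 27% are unaffected.
Relative clearance = 0.912 + 0.35 + 0.27 = 1.532.
Steady-state concentration ratio = CL_old/CL_new = 1 / 1.532 = 0.653.

0.653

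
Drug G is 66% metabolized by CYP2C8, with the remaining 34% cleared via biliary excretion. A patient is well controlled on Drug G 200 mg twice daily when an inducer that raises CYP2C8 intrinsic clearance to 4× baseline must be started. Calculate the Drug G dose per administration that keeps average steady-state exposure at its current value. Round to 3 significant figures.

596 mg

The CYP2C8 pathway (66% of clearance) rises to 4× activity: 0.66 × 4 = 2.64.
The remaining 34% of clearance is unaffected.
CL_new/CL_old = 2.64 + 0.34 = 2.98.
Css,avg = (dose rate)/CL, so holding Css fixed requires dose ∝ CL: 200 × 2.98 = 596 mg.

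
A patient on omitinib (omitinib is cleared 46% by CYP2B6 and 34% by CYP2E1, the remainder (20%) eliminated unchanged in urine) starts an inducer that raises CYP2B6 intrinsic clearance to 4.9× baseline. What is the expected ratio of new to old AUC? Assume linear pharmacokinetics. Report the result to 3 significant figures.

0.358

CYP2B6: 0.46 × 4.9 = 2.254
CYP2E1: 0.34 (unchanged)
Other: 0.2 (unchanged)
New clearance relative to baseline: 2.254 + 0.34 + 0.2 = 2.794.
Since AUC ∝ 1/CL, the ratio is 1 / 2.794 = 0.358.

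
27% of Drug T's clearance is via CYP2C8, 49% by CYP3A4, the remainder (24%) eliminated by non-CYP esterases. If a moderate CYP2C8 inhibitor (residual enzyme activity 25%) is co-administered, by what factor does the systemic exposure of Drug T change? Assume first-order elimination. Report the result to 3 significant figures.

1.25

The CYP2C8 pathway (27% of clearance) is reduced to 0.25× activity: 0.27 × 0.25 = 0.0675.
CYP3A4 (49%) and the residual 24% are unaffected.
New clearance relative to baseline: 0.0675 + 0.49 + 0.24 = 0.7975.
Systemic exposure ratio = CL_old/CL_new = 1 / 0.7975 = 1.25.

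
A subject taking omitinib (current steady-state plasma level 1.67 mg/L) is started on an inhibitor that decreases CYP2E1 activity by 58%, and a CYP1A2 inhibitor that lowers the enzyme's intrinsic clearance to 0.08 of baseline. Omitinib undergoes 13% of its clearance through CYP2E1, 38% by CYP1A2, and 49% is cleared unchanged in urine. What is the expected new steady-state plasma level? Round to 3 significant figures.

CYP2E1: 0.13 × 0.42 = 0.0546
CYP1A2: 0.38 × 0.08 = 0.0304
Other: 0.49 (unchanged)
Relative clearance = 0.0546 + 0.0304 + 0.49 = 0.575.
Steady-state plasma level ∝ 1/CL: new value = 1.67 / 0.575 = 2.90 mg/L.

2.90 mg/L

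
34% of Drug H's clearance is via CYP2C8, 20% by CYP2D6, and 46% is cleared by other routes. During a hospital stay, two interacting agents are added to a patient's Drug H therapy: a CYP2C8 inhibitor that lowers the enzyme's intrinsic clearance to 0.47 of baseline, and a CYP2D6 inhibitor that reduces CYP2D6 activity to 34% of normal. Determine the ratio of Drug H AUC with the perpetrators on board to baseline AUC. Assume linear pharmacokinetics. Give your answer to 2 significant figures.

The CYP2C8 pathway (34% of clearance) falls to 0.47× activity: 0.34 × 0.47 = 0.1598.
The CYP2D6 pathway (20% of clearance) drops to 0.34× activity: 0.2 × 0.34 = 0.068.
Non-CYP routes (46%) are unchanged.
New clearance relative to baseline: 0.1598 + 0.068 + 0.46 = 0.6878.
Net AUC ratio = 1 / 0.6878 = 1.5.

1.5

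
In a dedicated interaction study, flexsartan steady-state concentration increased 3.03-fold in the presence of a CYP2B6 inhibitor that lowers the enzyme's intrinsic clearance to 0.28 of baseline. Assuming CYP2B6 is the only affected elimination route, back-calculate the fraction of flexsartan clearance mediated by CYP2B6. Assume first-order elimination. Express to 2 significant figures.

Write x for the fraction cleared via CYP2B6. The observed steady-state concentration change means clearance fell to 1/3.03 = 0.33 of baseline.
Setting x·0.28 + (1 − x) = 0.33 and solving: x = (0.33 − 1)/(0.28 − 1) = 0.93.

0.93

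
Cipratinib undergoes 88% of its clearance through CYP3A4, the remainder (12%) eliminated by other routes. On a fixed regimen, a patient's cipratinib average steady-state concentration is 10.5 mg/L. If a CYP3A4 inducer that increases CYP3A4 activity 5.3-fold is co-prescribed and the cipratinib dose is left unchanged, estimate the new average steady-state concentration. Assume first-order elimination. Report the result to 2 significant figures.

2.2 mg/L

The CYP3A4 pathway (88% of clearance) rises to 5.3× activity: 0.88 × 5.3 = 4.664.
The remaining 12% of clearance is unaffected.
CL_new/CL_old = 4.664 + 0.12 = 4.784.
Average steady-state concentration ∝ 1/CL, so new value = 10.5 / 4.784 = 2.2 mg/L.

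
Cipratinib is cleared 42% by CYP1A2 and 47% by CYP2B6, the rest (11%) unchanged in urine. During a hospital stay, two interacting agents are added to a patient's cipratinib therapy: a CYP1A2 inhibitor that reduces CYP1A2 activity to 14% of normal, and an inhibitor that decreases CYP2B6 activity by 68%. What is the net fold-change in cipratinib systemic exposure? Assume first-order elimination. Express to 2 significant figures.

3.1

The CYP1A2 pathway (42% of clearance) falls to 0.14× activity: 0.42 × 0.14 = 0.0588.
The CYP2B6 pathway (47% of clearance) is reduced to 0.32× activity: 0.47 × 0.32 = 0.1504.
Non-CYP routes (11%) are unchanged.
New clearance relative to baseline: 0.0588 + 0.1504 + 0.11 = 0.3192.
Systemic exposure ∝ 1/CL: fold-change = 1 / 0.3192 = 3.1.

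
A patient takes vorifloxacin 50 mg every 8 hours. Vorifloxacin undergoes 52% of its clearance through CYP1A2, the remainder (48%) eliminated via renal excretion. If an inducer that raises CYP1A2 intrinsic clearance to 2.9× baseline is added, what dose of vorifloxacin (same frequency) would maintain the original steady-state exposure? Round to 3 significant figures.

The CYP1A2 pathway (52% of clearance) is boosted to 2.9× activity: 0.52 × 2.9 = 1.508.
Non-CYP routes (48%) are unchanged.
Relative clearance = 1.508 + 0.48 = 1.988.
Exposure is unchanged when dose changes in proportion to clearance. New dose = 50 mg × 1.988 = 99.4 mg.

99.4 mg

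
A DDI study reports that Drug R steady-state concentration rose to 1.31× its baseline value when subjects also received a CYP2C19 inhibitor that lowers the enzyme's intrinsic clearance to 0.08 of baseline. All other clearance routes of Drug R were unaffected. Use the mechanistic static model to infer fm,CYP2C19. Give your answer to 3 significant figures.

Write x for the fraction cleared via CYP2C19. The observed steady-state concentration change means clearance fell to 1/1.31 = 0.7634 of baseline.
Setting x·0.08 + (1 − x) = 0.7634 and solving: x = (0.7634 − 1)/(0.08 − 1) = 0.257.

0.257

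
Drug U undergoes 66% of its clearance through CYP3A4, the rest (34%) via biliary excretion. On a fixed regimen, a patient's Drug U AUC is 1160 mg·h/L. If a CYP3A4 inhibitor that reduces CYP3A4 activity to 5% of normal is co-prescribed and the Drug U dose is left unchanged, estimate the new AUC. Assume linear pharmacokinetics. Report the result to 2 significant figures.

The CYP3A4 pathway (66% of clearance) is reduced to 0.05× activity: 0.66 × 0.05 = 0.033.
The remaining 34% of clearance is unaffected.
Relative clearance = 0.033 + 0.34 = 0.373.
With dosing unchanged, AUC scales as 1/CL: 1160 / 0.373 = 3.1 × 10³ mg·h/L.

3.1 × 10³ mg·h/L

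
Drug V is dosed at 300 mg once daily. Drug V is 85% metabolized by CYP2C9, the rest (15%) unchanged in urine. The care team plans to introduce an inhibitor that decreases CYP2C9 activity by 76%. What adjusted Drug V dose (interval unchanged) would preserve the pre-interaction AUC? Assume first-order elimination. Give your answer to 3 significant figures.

The CYP2C9 pathway (85% of clearance) drops to 0.24× activity: 0.85 × 0.24 = 0.204.
The remaining 15% of clearance is unaffected.
Relative clearance = 0.204 + 0.15 = 0.354.
Exposure is unchanged when dose changes in proportion to clearance. New dose = 300 mg × 0.354 = 106 mg.

106 mg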